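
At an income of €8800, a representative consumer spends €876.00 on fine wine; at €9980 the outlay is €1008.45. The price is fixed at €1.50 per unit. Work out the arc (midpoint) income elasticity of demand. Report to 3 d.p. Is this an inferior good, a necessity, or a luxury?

With a constant price, Q₁ = 876.00/1.50 = 584.000 and Q₂ = 1008.45/1.50 = 672.300 (equivalently, work directly with expenditure since P cancels).
Midpoint %ΔQ = (1008.45 − 876.00)/942.23 = 0.14057; midpoint %ΔI = (9980 − 8800)/9390 = 0.12567.
η = 0.14057 / 0.12567 = 1.119.
η > 1 ⇒ luxury.

1.119 (luxury)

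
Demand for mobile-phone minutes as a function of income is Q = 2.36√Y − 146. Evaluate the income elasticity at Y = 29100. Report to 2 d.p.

0.78

At Y = 29100: Q = 256.586.
dQ/dY = 2.36/(2√Y) = 0.00691728 at this income.
η = (dQ/dY)·(Y/Q) = 0.00691728 × (29100/256.586) = 0.78.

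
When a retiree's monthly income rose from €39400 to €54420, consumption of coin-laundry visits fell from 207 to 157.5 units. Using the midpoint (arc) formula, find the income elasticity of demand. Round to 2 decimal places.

ΔQ = 157.5 − 207 = -49.5; midpoint Q̄ = (207 + 157.5)/2 = 182.25.
ΔI = 54420 − 39400 = 15020; midpoint Ī = (39400 + 54420)/2 = 46910.
η = (ΔQ/Q̄) ÷ (ΔI/Ī) = (-49.5/182.25) ÷ (15020/46910) = -0.85.

-0.85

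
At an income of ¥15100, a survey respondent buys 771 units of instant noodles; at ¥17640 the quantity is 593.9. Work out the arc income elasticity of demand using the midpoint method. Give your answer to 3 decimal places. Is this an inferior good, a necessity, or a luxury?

-1.672 (inferior good)

ΔQ = 593.9 − 771 = -177.1; midpoint Q̄ = (771 + 593.9)/2 = 682.45.
ΔI = 17640 − 15100 = 2540; midpoint Ī = (15100 + 17640)/2 = 16370.
η = (ΔQ/Q̄) ÷ (ΔI/Ī) = (-177.1/682.45) ÷ (2540/16370) = -1.672.
η < 0 ⇒ inferior good.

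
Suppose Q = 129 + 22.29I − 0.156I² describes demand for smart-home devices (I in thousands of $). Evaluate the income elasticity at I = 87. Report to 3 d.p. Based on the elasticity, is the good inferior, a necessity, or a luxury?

At I = 87: Q = 887.4660.
dQ/dI = 22.29 − 0.312I = -4.85400.
η = (dQ/dI)·(I/Q) = -4.85400 × (87/887.4660) = -0.476.
η < 0 ⇒ inferior good.

-0.476 (inferior good)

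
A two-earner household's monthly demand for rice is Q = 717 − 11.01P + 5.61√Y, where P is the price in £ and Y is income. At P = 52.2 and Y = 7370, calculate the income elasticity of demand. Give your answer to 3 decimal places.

0.386

At P = 52.2, Y = 7370: Q = 623.889.
Holding P constant, ∂Q/∂Y = 5.61/(2√Y) = 0.0326738.
η_Y = (∂Q/∂Y)·(Y/Q) = 0.0326738 × (7370/623.889) = 0.386.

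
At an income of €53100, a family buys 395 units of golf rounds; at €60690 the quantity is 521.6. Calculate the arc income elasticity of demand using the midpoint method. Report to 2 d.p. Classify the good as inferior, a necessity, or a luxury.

2.07 (luxury)

ΔQ = 521.6 − 395 = 126.6; midpoint Q̄ = (395 + 521.6)/2 = 458.3.
ΔI = 60690 − 53100 = 7590; midpoint Ī = (53100 + 60690)/2 = 56895.
η = (ΔQ/Q̄) ÷ (ΔI/Ī) = (126.6/458.3) ÷ (7590/56895) = 2.07.
η > 1 ⇒ luxury.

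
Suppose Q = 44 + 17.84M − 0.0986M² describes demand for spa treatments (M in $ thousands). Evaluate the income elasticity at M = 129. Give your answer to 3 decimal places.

-1.391

At M = 129: Q = 704.5574.
dQ/dM = 17.84 − 0.1972M = -7.59880.
η = (dQ/dM)·(M/Q) = -7.59880 × (129/704.5574) = -1.391.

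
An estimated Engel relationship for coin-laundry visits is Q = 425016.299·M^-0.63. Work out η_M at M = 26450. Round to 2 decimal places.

-0.63

For Q = A·M^β the income elasticity is constant and equal to β.
Here β = -0.63, so η = -0.63.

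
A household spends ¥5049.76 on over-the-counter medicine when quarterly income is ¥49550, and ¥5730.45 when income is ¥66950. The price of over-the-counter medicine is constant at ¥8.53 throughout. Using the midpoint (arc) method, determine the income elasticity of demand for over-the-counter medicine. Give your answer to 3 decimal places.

0.423

With a constant price, Q₁ = 5049.76/8.53 = 592.000 and Q₂ = 5730.45/8.53 = 671.800 (equivalently, work directly with expenditure since P cancels).
Midpoint %ΔQ = (5730.45 − 5049.76)/5390.11 = 0.12629; midpoint %ΔI = (66950 − 49550)/58250 = 0.29871.
η = 0.12629 / 0.29871 = 0.423.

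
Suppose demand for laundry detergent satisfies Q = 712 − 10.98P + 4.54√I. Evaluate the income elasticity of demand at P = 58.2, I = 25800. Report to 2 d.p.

0.45

At P = 58.2, I = 25800: Q = 802.196.
Holding P constant, ∂Q/∂I = 4.54/(2√I) = 0.0141324.
η_I = (∂Q/∂I)·(I/Q) = 0.0141324 × (25800/802.196) = 0.45.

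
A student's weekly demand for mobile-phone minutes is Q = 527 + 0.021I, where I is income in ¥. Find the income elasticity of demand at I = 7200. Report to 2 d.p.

At I = 7200: Q = 678.200.
dQ/dI = 0.021.
η = (dQ/dI)·(I/Q) = 0.021 × (7200/678.200) = 0.22.

0.22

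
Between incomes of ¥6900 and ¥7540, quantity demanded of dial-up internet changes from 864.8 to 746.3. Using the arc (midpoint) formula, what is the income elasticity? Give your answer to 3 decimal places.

ΔQ = 746.3 − 864.8 = -118.5; midpoint Q̄ = (864.8 + 746.3)/2 = 805.55.
ΔI = 7540 − 6900 = 640; midpoint Ī = (6900 + 7540)/2 = 7220.
η = (ΔQ/Q̄) ÷ (ΔI/Ī) = (-118.5/805.55) ÷ (640/7220) = -1.660.

-1.660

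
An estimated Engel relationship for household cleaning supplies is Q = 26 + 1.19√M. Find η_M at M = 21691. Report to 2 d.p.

At M = 21691: Q = 201.262.
dQ/dM = 1.19/(2√M) = 0.00403996 at this income.
η = (dQ/dM)·(M/Q) = 0.00403996 × (21691/201.262) = 0.44.

0.44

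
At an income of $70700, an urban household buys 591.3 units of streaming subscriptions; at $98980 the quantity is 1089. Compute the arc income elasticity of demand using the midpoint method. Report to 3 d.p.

1.777

ΔQ = 1089 − 591.3 = 497.7; midpoint Q̄ = (591.3 + 1089)/2 = 840.15.
ΔI = 98980 − 70700 = 28280; midpoint Ī = (70700 + 98980)/2 = 84840.
η = (ΔQ/Q̄) ÷ (ΔI/Ī) = (497.7/840.15) ÷ (28280/84840) = 1.777.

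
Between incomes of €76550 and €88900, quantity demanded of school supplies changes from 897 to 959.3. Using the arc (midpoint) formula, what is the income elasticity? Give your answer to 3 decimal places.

ΔQ = 959.3 − 897 = 62.3; midpoint Q̄ = (897 + 959.3)/2 = 928.15.
ΔI = 88900 − 76550 = 12350; midpoint Ī = (76550 + 88900)/2 = 82725.
η = (ΔQ/Q̄) ÷ (ΔI/Ī) = (62.3/928.15) ÷ (12350/82725) = 0.450.

0.450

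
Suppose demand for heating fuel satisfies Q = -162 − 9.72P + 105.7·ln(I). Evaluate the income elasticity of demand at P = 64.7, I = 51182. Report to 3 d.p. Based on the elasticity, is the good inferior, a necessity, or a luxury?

0.298 (necessity)

At P = 64.7, I = 51182: Q = 355.236.
Holding P constant, ∂Q/∂I = 105.7/I = 0.00206518.
η_I = (∂Q/∂I)·(I/Q) = 0.00206518 × (51182/355.236) = 0.298.
Since 0 < η < 1, this is a necessity.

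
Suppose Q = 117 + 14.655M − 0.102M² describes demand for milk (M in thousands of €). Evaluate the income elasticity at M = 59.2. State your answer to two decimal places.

0.24

At M = 59.2: Q = 627.1027.
dQ/dM = 14.655 − 0.204M = 2.57820.
η = (dQ/dM)·(M/Q) = 2.57820 × (59.2/627.1027) = 0.24.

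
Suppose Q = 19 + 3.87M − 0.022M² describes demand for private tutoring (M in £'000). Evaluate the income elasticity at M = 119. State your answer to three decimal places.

At M = 119: Q = 167.9880.
dQ/dM = 3.87 − 0.044M = -1.36600.
η = (dQ/dM)·(M/Q) = -1.36600 × (119/167.9880) = -0.968.

-0.968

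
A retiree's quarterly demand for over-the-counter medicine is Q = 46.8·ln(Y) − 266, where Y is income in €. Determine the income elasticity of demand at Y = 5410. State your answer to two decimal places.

0.34

At Y = 5410: Q = 136.293.
dQ/dY = 46.8/Y = 0.00865065 at this income.
η = (dQ/dY)·(Y/Q) = 0.00865065 × (5410/136.293) = 0.34.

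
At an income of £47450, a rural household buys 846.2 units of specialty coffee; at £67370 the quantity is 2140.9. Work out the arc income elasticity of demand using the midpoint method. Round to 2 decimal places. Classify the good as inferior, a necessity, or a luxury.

2.50 (luxury)

ΔQ = 2140.9 − 846.2 = 1294.7; midpoint Q̄ = (846.2 + 2140.9)/2 = 1493.55.
ΔI = 67370 − 47450 = 19920; midpoint Ī = (47450 + 67370)/2 = 57410.
η = (ΔQ/Q̄) ÷ (ΔI/Ī) = (1294.7/1493.55) ÷ (19920/57410) = 2.50.
η > 1 ⇒ luxury.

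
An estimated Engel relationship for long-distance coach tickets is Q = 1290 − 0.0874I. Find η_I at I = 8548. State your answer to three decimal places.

-1.376

At I = 8548: Q = 542.905.
dQ/dI = −0.0874.
η = (dQ/dI)·(I/Q) = -0.0874 × (8548/542.905) = -1.376.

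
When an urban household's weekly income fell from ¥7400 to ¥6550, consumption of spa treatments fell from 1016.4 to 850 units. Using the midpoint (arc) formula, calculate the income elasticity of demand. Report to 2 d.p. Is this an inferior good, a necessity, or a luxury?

ΔQ = 850 − 1016.4 = -166.4; midpoint Q̄ = (1016.4 + 850)/2 = 933.2.
ΔI = 6550 − 7400 = -850; midpoint Ī = (7400 + 6550)/2 = 6975.
η = (ΔQ/Q̄) ÷ (ΔI/Ī) = (-166.4/933.2) ÷ (-850/6975) = 1.46.
η > 1 ⇒ luxury.

1.46 (luxury)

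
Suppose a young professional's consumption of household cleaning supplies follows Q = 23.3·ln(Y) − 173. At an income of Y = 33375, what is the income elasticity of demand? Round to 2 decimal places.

At Y = 33375: Q = 69.683.
dQ/dY = 23.3/Y = 0.000698127 at this income.
η = (dQ/dY)·(Y/Q) = 0.000698127 × (33375/69.683) = 0.33.

0.33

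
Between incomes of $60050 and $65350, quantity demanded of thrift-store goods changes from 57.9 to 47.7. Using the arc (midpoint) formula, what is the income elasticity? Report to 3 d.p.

-2.285

ΔQ = 47.7 − 57.9 = -10.2; midpoint Q̄ = (57.9 + 47.7)/2 = 52.8.
ΔI = 65350 − 60050 = 5300; midpoint Ī = (60050 + 65350)/2 = 62700.
η = (ΔQ/Q̄) ÷ (ΔI/Ī) = (-10.2/52.8) ÷ (5300/62700) = -2.285.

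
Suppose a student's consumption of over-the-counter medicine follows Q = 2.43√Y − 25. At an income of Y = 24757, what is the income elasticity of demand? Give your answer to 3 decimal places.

0.535

At Y = 24757: Q = 357.345.
dQ/dY = 2.43/(2√Y) = 0.00772196 at this income.
η = (dQ/dY)·(Y/Q) = 0.00772196 × (24757/357.345) = 0.535.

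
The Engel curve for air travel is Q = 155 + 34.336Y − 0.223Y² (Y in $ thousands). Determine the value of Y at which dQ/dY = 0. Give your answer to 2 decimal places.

76.99

dQ/dY = 34.336 − 0.446Y.
The good is inferior where dQ/dY < 0. Setting dQ/dY = 0 gives Y = 34.336 / 0.446 = 76.99.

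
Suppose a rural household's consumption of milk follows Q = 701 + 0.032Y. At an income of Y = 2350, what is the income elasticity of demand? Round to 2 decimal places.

At Y = 2350: Q = 776.200.
dQ/dY = 0.032.
η = (dQ/dY)·(Y/Q) = 0.032 × (2350/776.200) = 0.10.

0.10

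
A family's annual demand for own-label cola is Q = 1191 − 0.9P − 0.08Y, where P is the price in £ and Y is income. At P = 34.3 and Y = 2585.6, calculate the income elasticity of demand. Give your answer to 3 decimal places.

At P = 34.3, Y = 2585.6: Q = 953.282.
Holding P constant, ∂Q/∂Y = −0.08.
η_Y = (∂Q/∂Y)·(Y/Q) = -0.08 × (2585.6/953.282) = -0.217.

-0.217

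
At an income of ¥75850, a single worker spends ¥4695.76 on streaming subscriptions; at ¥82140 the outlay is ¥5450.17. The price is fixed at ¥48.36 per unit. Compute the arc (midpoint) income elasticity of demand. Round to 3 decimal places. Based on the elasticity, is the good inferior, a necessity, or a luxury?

With a constant price, Q₁ = 4695.76/48.36 = 97.100 and Q₂ = 5450.17/48.36 = 112.700 (equivalently, work directly with expenditure since P cancels).
Midpoint %ΔQ = (5450.17 − 4695.76)/5072.97 = 0.14871; midpoint %ΔI = (82140 − 75850)/78995 = 0.07963.
η = 0.14871 / 0.07963 = 1.868.
η > 1 ⇒ luxury.

1.868 (luxury)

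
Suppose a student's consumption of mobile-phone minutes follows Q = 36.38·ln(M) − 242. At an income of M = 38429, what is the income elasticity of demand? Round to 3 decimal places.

0.256

At M = 38429: Q = 142.048.
dQ/dM = 36.38/M = 0.000946681 at this income.
η = (dQ/dM)·(M/Q) = 0.000946681 × (38429/142.048) = 0.256.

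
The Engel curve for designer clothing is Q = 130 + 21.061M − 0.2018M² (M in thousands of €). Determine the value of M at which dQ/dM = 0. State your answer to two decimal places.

52.18

dQ/dM = 21.061 − 0.4036M.
The good is inferior where dQ/dM < 0. Setting dQ/dM = 0 gives M = 21.061 / 0.4036 = 52.18.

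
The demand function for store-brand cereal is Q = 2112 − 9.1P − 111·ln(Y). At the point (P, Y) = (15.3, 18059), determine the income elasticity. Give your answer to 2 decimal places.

-0.13

At P = 15.3, Y = 18059: Q = 884.815.
Holding P constant, ∂Q/∂Y = -111/Y = -0.00614652.
η_Y = (∂Q/∂Y)·(Y/Q) = -0.00614652 × (18059/884.815) = -0.13.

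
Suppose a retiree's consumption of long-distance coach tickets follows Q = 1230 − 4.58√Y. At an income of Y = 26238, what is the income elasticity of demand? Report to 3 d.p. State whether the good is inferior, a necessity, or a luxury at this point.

At Y = 26238: Q = 488.125.
dQ/dY = -4.58/(2√Y) = -0.0141374 at this income.
η = (dQ/dY)·(Y/Q) = -0.0141374 × (26238/488.125) = -0.760.
Since η < 0, the good is an inferior good.

-0.760 (inferior good)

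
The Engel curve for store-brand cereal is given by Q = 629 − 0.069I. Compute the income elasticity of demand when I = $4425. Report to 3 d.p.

-0.943

At I = 4425: Q = 323.675.
dQ/dI = −0.069.
η = (dQ/dI)·(I/Q) = -0.069 × (4425/323.675) = -0.943.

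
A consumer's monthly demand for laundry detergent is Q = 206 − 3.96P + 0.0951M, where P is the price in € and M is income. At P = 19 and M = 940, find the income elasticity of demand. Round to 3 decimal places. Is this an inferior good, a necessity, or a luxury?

At P = 19, M = 940: Q = 220.154.
Holding P constant, ∂Q/∂M = 0.0951.
η_M = (∂Q/∂M)·(M/Q) = 0.0951 × (940/220.154) = 0.406.
Since 0 < η < 1, this is a necessity.

0.406 (necessity)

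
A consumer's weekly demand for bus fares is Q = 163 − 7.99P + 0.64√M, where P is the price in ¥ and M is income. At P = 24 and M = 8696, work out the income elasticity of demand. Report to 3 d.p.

At P = 24, M = 8696: Q = 30.922.
Holding P constant, ∂Q/∂M = 0.64/(2√M) = 0.00343155.
η_M = (∂Q/∂M)·(M/Q) = 0.00343155 × (8696/30.922) = 0.965.

0.965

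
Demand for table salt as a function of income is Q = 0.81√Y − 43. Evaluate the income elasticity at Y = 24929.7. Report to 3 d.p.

At Y = 24929.7: Q = 84.892.
dQ/dY = 0.81/(2√Y) = 0.00256505 at this income.
η = (dQ/dY)·(Y/Q) = 0.00256505 × (24929.7/84.892) = 0.753.

0.753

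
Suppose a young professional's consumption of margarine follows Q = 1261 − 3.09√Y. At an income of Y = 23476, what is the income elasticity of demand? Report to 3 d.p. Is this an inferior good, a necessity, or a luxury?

At Y = 23476: Q = 787.554.
dQ/dY = -3.09/(2√Y) = -0.0100836 at this income.
η = (dQ/dY)·(Y/Q) = -0.0100836 × (23476/787.554) = -0.301.
Since η < 0, the good is an inferior good.

-0.301 (inferior good)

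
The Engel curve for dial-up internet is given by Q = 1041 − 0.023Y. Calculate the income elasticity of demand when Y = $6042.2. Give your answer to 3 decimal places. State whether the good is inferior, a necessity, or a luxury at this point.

-0.154 (inferior good)

At Y = 6042.2: Q = 902.029.
dQ/dY = −0.023.
η = (dQ/dY)·(Y/Q) = -0.023 × (6042.2/902.029) = -0.154.
Since η < 0, the good is an inferior good.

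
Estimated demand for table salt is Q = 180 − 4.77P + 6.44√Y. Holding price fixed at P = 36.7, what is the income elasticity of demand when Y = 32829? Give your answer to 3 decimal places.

0.498

At P = 36.7, Y = 32829: Q = 1171.790.
Holding P constant, ∂Q/∂Y = 6.44/(2√Y) = 0.0177716.
η_Y = (∂Q/∂Y)·(Y/Q) = 0.0177716 × (32829/1171.790) = 0.498.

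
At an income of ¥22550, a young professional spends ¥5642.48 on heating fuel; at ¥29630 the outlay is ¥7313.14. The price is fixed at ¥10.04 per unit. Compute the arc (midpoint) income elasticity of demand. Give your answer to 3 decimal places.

0.950

With a constant price, Q₁ = 5642.48/10.04 = 562.000 and Q₂ = 7313.14/10.04 = 728.400 (equivalently, work directly with expenditure since P cancels).
Midpoint %ΔQ = (7313.14 − 5642.48)/6477.81 = 0.25791; midpoint %ΔI = (29630 − 22550)/26090 = 0.27137.
η = 0.25791 / 0.27137 = 0.950.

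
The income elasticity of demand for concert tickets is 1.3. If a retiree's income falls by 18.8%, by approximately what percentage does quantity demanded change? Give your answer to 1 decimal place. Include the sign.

-24.4%

%ΔQ ≈ η × %ΔI = 1.3 × (-18.8%) = -24.4%.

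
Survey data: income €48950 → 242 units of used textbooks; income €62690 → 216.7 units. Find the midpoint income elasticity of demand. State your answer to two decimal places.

ΔQ = 216.7 − 242 = -25.3; midpoint Q̄ = (242 + 216.7)/2 = 229.35.
ΔI = 62690 − 48950 = 13740; midpoint Ī = (48950 + 62690)/2 = 55820.
η = (ΔQ/Q̄) ÷ (ΔI/Ī) = (-25.3/229.35) ÷ (13740/55820) = -0.45.

-0.45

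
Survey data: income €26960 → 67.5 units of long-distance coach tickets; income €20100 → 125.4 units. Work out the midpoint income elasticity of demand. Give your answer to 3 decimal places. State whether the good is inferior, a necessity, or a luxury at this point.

ΔQ = 125.4 − 67.5 = 57.9; midpoint Q̄ = (67.5 + 125.4)/2 = 96.45.
ΔI = 20100 − 26960 = -6860; midpoint Ī = (26960 + 20100)/2 = 23530.
η = (ΔQ/Q̄) ÷ (ΔI/Ī) = (57.9/96.45) ÷ (-6860/23530) = -2.059.
η < 0 ⇒ inferior good.

-2.059 (inferior good)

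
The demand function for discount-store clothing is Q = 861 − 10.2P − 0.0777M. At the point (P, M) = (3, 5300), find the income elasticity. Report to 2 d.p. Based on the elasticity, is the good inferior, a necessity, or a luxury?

-0.98 (inferior good)

At P = 3, M = 5300: Q = 418.590.
Holding P constant, ∂Q/∂M = −0.0777.
η_M = (∂Q/∂M)·(M/Q) = -0.0777 × (5300/418.590) = -0.98.
Since η < 0, this is an inferior good.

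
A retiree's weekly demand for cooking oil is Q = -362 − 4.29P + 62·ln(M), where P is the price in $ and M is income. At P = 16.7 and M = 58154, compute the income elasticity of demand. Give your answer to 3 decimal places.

At P = 16.7, M = 58154: Q = 246.550.
Holding P constant, ∂Q/∂M = 62/M = 0.00106613.
η_M = (∂Q/∂M)·(M/Q) = 0.00106613 × (58154/246.550) = 0.251.

0.251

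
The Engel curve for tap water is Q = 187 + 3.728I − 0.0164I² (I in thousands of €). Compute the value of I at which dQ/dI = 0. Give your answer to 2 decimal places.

113.66

dQ/dI = 3.728 − 0.0328I.
The good is inferior where dQ/dI < 0. Setting dQ/dI = 0 gives I = 3.728 / 0.0328 = 113.66.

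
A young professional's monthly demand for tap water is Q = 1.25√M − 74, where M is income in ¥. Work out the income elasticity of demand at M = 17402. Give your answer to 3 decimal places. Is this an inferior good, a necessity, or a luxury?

0.907 (necessity)

At M = 17402: Q = 90.896.
dQ/dM = 1.25/(2√M) = 0.00473784 at this income.
η = (dQ/dM)·(M/Q) = 0.00473784 × (17402/90.896) = 0.907.
Since 0 < η < 1, the good is a necessity.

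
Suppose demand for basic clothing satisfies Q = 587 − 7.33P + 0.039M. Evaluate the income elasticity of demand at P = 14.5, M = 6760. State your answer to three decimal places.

0.354

At P = 14.5, M = 6760: Q = 744.355.
Holding P constant, ∂Q/∂M = 0.039.
η_M = (∂Q/∂M)·(M/Q) = 0.039 × (6760/744.355) = 0.354.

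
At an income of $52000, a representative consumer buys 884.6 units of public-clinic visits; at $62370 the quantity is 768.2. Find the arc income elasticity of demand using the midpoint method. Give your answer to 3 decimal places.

ΔQ = 768.2 − 884.6 = -116.4; midpoint Q̄ = (884.6 + 768.2)/2 = 826.4.
ΔI = 62370 − 52000 = 10370; midpoint Ī = (52000 + 62370)/2 = 57185.
η = (ΔQ/Q̄) ÷ (ΔI/Ī) = (-116.4/826.4) ÷ (10370/57185) = -0.777.

-0.777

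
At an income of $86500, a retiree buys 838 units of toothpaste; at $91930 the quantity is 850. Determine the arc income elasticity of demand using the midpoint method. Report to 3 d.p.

ΔQ = 850 − 838 = 12; midpoint Q̄ = (838 + 850)/2 = 844.
ΔI = 91930 − 86500 = 5430; midpoint Ī = (86500 + 91930)/2 = 89215.
η = (ΔQ/Q̄) ÷ (ΔI/Ī) = (12/844) ÷ (5430/89215) = 0.234.

0.234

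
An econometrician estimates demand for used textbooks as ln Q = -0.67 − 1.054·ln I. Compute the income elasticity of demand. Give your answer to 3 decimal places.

-1.054

In a log-linear demand, the coefficient on ln I is the income elasticity.
So η = -1.054.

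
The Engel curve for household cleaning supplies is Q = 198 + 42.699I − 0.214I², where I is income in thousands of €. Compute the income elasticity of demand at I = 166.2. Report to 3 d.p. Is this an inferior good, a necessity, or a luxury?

-3.416 (inferior good)

At I = 166.2: Q = 1383.3716.
dQ/dI = 42.699 − 0.428I = -28.43460.
η = (dQ/dI)·(I/Q) = -28.43460 × (166.2/1383.3716) = -3.416.
η < 0 ⇒ inferior good.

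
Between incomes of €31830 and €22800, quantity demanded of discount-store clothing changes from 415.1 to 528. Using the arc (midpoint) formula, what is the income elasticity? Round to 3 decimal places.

-0.724

ΔQ = 528 − 415.1 = 112.9; midpoint Q̄ = (415.1 + 528)/2 = 471.55.
ΔI = 22800 − 31830 = -9030; midpoint Ī = (31830 + 22800)/2 = 27315.
η = (ΔQ/Q̄) ÷ (ΔI/Ī) = (112.9/471.55) ÷ (-9030/27315) = -0.724.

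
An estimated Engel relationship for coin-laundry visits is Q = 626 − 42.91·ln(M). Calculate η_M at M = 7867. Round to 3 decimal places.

At M = 7867: Q = 241.079.
dQ/dM = -42.91/M = -0.00545443 at this income.
η = (dQ/dM)·(M/Q) = -0.00545443 × (7867/241.079) = -0.178.

-0.178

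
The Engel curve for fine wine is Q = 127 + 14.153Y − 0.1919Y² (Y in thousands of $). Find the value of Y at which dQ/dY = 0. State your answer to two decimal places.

dQ/dY = 14.153 − 0.3838Y.
The good is inferior where dQ/dY < 0. Setting dQ/dY = 0 gives Y = 14.153 / 0.3838 = 36.88.

36.88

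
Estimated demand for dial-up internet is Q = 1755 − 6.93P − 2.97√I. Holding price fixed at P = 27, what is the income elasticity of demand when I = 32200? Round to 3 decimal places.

-0.257

At P = 27, I = 32200: Q = 1034.943.
Holding P constant, ∂Q/∂I = -2.97/(2√I) = -0.00827558.
η_I = (∂Q/∂I)·(I/Q) = -0.00827558 × (32200/1034.943) = -0.257.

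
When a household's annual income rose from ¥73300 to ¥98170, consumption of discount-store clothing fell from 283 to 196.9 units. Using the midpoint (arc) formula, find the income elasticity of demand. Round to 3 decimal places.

-1.237

ΔQ = 196.9 − 283 = -86.1; midpoint Q̄ = (283 + 196.9)/2 = 239.95.
ΔI = 98170 − 73300 = 24870; midpoint Ī = (73300 + 98170)/2 = 85735.
η = (ΔQ/Q̄) ÷ (ΔI/Ī) = (-86.1/239.95) ÷ (24870/85735) = -1.237.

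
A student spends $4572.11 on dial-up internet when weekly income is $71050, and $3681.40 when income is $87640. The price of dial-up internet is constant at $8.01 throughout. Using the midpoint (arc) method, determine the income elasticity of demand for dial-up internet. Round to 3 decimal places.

-1.032

With a constant price, Q₁ = 4572.11/8.01 = 570.800 and Q₂ = 3681.40/8.01 = 459.600 (equivalently, work directly with expenditure since P cancels).
Midpoint %ΔQ = (3681.40 − 4572.11)/4126.76 = -0.21584; midpoint %ΔI = (87640 − 71050)/79345 = 0.20909.
η = -0.21584 / 0.20909 = -1.032.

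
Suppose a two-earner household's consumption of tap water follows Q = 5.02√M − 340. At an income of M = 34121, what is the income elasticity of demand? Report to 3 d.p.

0.789

At M = 34121: Q = 587.288.
dQ/dM = 5.02/(2√M) = 0.0135882 at this income.
η = (dQ/dM)·(M/Q) = 0.0135882 × (34121/587.288) = 0.789.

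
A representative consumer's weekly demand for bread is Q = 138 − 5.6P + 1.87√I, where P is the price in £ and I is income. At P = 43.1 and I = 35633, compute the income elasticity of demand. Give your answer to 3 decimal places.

0.707

At P = 43.1, I = 35633: Q = 249.634.
Holding P constant, ∂Q/∂I = 1.87/(2√I) = 0.00495319.
η_I = (∂Q/∂I)·(I/Q) = 0.00495319 × (35633/249.634) = 0.707.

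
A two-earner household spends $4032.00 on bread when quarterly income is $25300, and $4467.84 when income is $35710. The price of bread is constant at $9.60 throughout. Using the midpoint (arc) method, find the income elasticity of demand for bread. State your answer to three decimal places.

0.301

With a constant price, Q₁ = 4032.00/9.60 = 420.000 and Q₂ = 4467.84/9.60 = 465.400 (equivalently, work directly with expenditure since P cancels).
Midpoint %ΔQ = (4467.84 − 4032.00)/4249.92 = 0.10255; midpoint %ΔI = (35710 − 25300)/30505 = 0.34126.
η = 0.10255 / 0.34126 = 0.301.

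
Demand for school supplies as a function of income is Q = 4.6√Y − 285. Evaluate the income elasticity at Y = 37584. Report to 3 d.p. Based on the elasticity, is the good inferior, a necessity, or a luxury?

0.735 (necessity)

At Y = 37584: Q = 606.783.
dQ/dY = 4.6/(2√Y) = 0.0118639 at this income.
η = (dQ/dY)·(Y/Q) = 0.0118639 × (37584/606.783) = 0.735.
Since 0 < η < 1, the good is a necessity.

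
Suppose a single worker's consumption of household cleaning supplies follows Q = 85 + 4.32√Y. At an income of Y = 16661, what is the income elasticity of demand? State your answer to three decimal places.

0.434

At Y = 16661: Q = 642.615.
dQ/dY = 4.32/(2√Y) = 0.0167341 at this income.
η = (dQ/dY)·(Y/Q) = 0.0167341 × (16661/642.615) = 0.434.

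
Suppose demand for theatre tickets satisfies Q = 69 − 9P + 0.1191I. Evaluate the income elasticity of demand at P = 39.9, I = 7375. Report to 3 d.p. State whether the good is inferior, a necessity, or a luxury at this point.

1.493 (luxury)

At P = 39.9, I = 7375: Q = 588.263.
Holding P constant, ∂Q/∂I = 0.1191.
η_I = (∂Q/∂I)·(I/Q) = 0.1191 × (7375/588.263) = 1.493.
Since η > 1, this is a luxury.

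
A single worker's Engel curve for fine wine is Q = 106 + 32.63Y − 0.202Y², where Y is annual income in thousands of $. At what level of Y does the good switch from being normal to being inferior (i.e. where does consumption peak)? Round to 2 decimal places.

80.77

dQ/dY = 32.63 − 0.404Y.
The good is inferior where dQ/dY < 0. Setting dQ/dY = 0 gives Y = 32.63 / 0.404 = 80.77.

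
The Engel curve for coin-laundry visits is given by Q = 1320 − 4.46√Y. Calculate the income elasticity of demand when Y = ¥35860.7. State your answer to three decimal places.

At Y = 35860.7: Q = 475.413.
dQ/dY = -4.46/(2√Y) = -0.0117759 at this income.
η = (dQ/dY)·(Y/Q) = -0.0117759 × (35860.7/475.413) = -0.888.

-0.888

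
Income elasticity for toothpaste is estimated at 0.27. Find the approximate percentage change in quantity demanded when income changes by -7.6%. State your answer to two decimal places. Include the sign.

-2.05%

%ΔQ ≈ η × %ΔI = 0.27 × (-7.6%) = -2.05%.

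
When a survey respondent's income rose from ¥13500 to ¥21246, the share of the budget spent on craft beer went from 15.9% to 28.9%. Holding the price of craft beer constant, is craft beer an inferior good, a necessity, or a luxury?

luxury

The budget share rises as income rises, so η > 1.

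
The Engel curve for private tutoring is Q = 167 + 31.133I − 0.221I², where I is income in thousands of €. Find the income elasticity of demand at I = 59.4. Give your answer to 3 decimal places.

At I = 59.4: Q = 1236.5326.
dQ/dI = 31.133 − 0.442I = 4.87820.
η = (dQ/dI)·(I/Q) = 4.87820 × (59.4/1236.5326) = 0.234.

0.234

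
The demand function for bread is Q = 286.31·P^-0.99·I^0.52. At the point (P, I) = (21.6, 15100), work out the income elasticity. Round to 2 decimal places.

For a multiplicative demand Q = A·P^α·I^β, the income elasticity is β everywhere.
Here β = 0.52, so η = 0.52.

0.52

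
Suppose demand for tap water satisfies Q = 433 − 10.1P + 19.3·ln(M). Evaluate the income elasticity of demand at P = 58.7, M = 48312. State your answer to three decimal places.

0.400

At P = 58.7, M = 48312: Q = 48.289.
Holding P constant, ∂Q/∂M = 19.3/M = 0.000399487.
η_M = (∂Q/∂M)·(M/Q) = 0.000399487 × (48312/48.289) = 0.400.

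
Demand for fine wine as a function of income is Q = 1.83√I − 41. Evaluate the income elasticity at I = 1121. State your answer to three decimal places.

1.511

At I = 1121: Q = 20.271.
dQ/dI = 1.83/(2√I) = 0.0273287 at this income.
η = (dQ/dI)·(I/Q) = 0.0273287 × (1121/20.271) = 1.511.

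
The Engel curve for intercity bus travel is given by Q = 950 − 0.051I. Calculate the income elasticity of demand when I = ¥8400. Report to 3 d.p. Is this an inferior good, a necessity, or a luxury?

At I = 8400: Q = 521.600.
dQ/dI = −0.051.
η = (dQ/dI)·(I/Q) = -0.051 × (8400/521.600) = -0.821.
Since η < 0, the good is an inferior good.

-0.821 (inferior good)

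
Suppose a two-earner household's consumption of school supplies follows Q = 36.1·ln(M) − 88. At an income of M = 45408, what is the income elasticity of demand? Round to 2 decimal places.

At M = 45408: Q = 299.116.
dQ/dM = 36.1/M = 0.000795014 at this income.
η = (dQ/dM)·(M/Q) = 0.000795014 × (45408/299.116) = 0.12.

0.12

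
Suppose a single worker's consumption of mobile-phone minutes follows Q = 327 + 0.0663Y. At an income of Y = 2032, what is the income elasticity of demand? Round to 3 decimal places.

At Y = 2032: Q = 461.722.
dQ/dY = 0.0663.
η = (dQ/dY)·(Y/Q) = 0.0663 × (2032/461.722) = 0.292.

0.292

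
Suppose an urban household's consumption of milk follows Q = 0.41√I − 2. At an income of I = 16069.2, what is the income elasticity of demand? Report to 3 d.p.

At I = 16069.2: Q = 49.973.
dQ/dI = 0.41/(2√I) = 0.00161717 at this income.
η = (dQ/dI)·(I/Q) = 0.00161717 × (16069.2/49.973) = 0.520.

0.520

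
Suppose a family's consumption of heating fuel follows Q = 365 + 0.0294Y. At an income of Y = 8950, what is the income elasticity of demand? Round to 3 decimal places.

At Y = 8950: Q = 628.130.
dQ/dY = 0.0294.
η = (dQ/dY)·(Y/Q) = 0.0294 × (8950/628.130) = 0.419.

0.419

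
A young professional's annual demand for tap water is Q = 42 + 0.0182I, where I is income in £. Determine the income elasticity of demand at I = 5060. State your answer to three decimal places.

At I = 5060: Q = 134.092.
dQ/dI = 0.0182.
η = (dQ/dI)·(I/Q) = 0.0182 × (5060/134.092) = 0.687.

0.687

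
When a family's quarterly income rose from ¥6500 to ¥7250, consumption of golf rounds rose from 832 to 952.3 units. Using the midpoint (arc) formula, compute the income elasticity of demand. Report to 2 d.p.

1.24

ΔQ = 952.3 − 832 = 120.3; midpoint Q̄ = (832 + 952.3)/2 = 892.15.
ΔI = 7250 − 6500 = 750; midpoint Ī = (6500 + 7250)/2 = 6875.
η = (ΔQ/Q̄) ÷ (ΔI/Ī) = (120.3/892.15) ÷ (750/6875) = 1.24.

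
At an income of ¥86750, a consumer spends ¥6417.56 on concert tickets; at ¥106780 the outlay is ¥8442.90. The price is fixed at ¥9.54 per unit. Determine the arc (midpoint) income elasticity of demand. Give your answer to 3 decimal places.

1.317

With a constant price, Q₁ = 6417.56/9.54 = 672.700 and Q₂ = 8442.90/9.54 = 885.000 (equivalently, work directly with expenditure since P cancels).
Midpoint %ΔQ = (8442.90 − 6417.56)/7430.23 = 0.27258; midpoint %ΔI = (106780 − 86750)/96765 = 0.20700.
η = 0.27258 / 0.20700 = 1.317.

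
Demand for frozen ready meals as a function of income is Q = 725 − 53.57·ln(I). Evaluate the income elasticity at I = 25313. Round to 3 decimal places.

At I = 25313: Q = 181.850.
dQ/dI = -53.57/I = -0.0021163 at this income.
η = (dQ/dI)·(I/Q) = -0.0021163 × (25313/181.850) = -0.295.

-0.295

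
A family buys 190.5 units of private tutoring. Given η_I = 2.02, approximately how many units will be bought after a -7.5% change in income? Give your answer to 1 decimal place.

%ΔQ ≈ η × %ΔI = 2.02 × (-7.5%) = -15.15%.
New Q ≈ 190.5 × (1 − 0.1515) = 161.6.

161.6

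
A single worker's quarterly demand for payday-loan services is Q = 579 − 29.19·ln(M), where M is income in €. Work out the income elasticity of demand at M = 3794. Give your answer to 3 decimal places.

-0.086

At M = 3794: Q = 338.440.
dQ/dM = -29.19/M = -0.00769373 at this income.
η = (dQ/dM)·(M/Q) = -0.00769373 × (3794/338.440) = -0.086.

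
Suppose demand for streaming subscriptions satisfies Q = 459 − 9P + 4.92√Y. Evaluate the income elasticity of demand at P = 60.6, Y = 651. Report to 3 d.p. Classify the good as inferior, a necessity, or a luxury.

1.604 (luxury)

At P = 60.6, Y = 651: Q = 39.132.
Holding P constant, ∂Q/∂Y = 4.92/(2√Y) = 0.096415.
η_Y = (∂Q/∂Y)·(Y/Q) = 0.096415 × (651/39.132) = 1.604.
Since η > 1, this is a luxury.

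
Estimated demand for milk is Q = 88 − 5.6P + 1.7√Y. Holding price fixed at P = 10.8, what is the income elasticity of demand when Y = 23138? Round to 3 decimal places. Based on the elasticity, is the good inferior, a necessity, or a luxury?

0.452 (necessity)

At P = 10.8, Y = 23138: Q = 286.110.
Holding P constant, ∂Q/∂Y = 1.7/(2√Y) = 0.005588.
η_Y = (∂Q/∂Y)·(Y/Q) = 0.005588 × (23138/286.110) = 0.452.
Since 0 < η < 1, this is a necessity.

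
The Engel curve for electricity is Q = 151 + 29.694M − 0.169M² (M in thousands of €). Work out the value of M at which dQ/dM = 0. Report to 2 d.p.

dQ/dM = 29.694 − 0.338M.
The good is inferior where dQ/dM < 0. Setting dQ/dM = 0 gives M = 29.694 / 0.338 = 87.85.

87.85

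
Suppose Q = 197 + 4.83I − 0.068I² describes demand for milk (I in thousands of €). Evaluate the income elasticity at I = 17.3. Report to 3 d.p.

At I = 17.3: Q = 260.2073.
dQ/dI = 4.83 − 0.136I = 2.47720.
η = (dQ/dI)·(I/Q) = 2.47720 × (17.3/260.2073) = 0.165.

0.165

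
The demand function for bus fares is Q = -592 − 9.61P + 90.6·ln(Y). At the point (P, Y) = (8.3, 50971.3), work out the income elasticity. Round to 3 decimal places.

0.292

At P = 8.3, Y = 50971.3: Q = 310.252.
Holding P constant, ∂Q/∂Y = 90.6/Y = 0.00177747.
η_Y = (∂Q/∂Y)·(Y/Q) = 0.00177747 × (50971.3/310.252) = 0.292.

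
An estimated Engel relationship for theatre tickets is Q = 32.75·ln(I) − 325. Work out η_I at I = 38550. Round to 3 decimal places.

At I = 38550: Q = 20.831.
dQ/dI = 32.75/I = 0.000849546 at this income.
η = (dQ/dI)·(I/Q) = 0.000849546 × (38550/20.831) = 1.572.

1.572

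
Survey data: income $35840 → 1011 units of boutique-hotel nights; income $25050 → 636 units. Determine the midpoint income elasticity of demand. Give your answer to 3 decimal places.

ΔQ = 636 − 1011 = -375; midpoint Q̄ = (1011 + 636)/2 = 823.5.
ΔI = 25050 − 35840 = -10790; midpoint Ī = (35840 + 25050)/2 = 30445.
η = (ΔQ/Q̄) ÷ (ΔI/Ī) = (-375/823.5) ÷ (-10790/30445) = 1.285.

1.285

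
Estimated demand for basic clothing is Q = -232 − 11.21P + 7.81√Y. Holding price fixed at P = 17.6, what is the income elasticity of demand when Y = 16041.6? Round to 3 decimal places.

0.883

At P = 17.6, Y = 16041.6: Q = 559.883.
Holding P constant, ∂Q/∂Y = 7.81/(2√Y) = 0.0308317.
η_Y = (∂Q/∂Y)·(Y/Q) = 0.0308317 × (16041.6/559.883) = 0.883.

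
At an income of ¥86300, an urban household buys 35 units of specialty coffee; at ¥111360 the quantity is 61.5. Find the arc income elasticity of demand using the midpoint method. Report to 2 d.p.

ΔQ = 61.5 − 35 = 26.5; midpoint Q̄ = (35 + 61.5)/2 = 48.25.
ΔI = 111360 − 86300 = 25060; midpoint Ī = (86300 + 111360)/2 = 98830.
η = (ΔQ/Q̄) ÷ (ΔI/Ī) = (26.5/48.25) ÷ (25060/98830) = 2.17.

2.17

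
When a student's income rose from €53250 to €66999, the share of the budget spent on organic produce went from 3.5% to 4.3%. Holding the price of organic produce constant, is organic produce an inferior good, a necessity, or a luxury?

luxury

The budget share rises as income rises, so η > 1.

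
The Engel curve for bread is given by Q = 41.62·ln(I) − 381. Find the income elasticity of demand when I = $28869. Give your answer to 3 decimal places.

At I = 28869: Q = 46.459.
dQ/dI = 41.62/I = 0.00144168 at this income.
η = (dQ/dI)·(I/Q) = 0.00144168 × (28869/46.459) = 0.896.

0.896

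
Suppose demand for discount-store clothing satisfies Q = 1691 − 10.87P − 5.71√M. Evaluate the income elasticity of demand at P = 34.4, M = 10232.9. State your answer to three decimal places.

At P = 34.4, M = 10232.9: Q = 739.461.
Holding P constant, ∂Q/∂M = -5.71/(2√M) = -0.0282232.
η_M = (∂Q/∂M)·(M/Q) = -0.0282232 × (10232.9/739.461) = -0.391.

-0.391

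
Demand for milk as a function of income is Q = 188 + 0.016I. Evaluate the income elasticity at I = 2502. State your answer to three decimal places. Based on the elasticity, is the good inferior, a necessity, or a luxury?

0.176 (necessity)

At I = 2502: Q = 228.032.
dQ/dI = 0.016.
η = (dQ/dI)·(I/Q) = 0.016 × (2502/228.032) = 0.176.
Since 0 < η < 1, the good is a necessity.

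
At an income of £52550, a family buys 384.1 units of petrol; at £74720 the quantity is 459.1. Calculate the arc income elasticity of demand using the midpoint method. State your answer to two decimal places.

0.51

ΔQ = 459.1 − 384.1 = 75; midpoint Q̄ = (384.1 + 459.1)/2 = 421.6.
ΔI = 74720 − 52550 = 22170; midpoint Ī = (52550 + 74720)/2 = 63635.
η = (ΔQ/Q̄) ÷ (ΔI/Ī) = (75/421.6) ÷ (22170/63635) = 0.51.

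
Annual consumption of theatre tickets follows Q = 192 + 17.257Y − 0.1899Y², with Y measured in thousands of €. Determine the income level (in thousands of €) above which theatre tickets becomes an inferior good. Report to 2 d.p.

45.44

dQ/dY = 17.257 − 0.3798Y.
The good is inferior where dQ/dY < 0. Setting dQ/dY = 0 gives Y = 17.257 / 0.3798 = 45.44.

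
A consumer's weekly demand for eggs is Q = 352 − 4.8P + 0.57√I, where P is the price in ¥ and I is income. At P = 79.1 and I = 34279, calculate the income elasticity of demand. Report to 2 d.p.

0.68

At P = 79.1, I = 34279: Q = 77.853.
Holding P constant, ∂Q/∂I = 0.57/(2√I) = 0.00153933.
η_I = (∂Q/∂I)·(I/Q) = 0.00153933 × (34279/77.853) = 0.68.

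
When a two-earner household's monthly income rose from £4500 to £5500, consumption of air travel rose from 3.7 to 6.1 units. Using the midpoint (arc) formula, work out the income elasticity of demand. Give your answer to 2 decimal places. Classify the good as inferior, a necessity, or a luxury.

2.45 (luxury)

ΔQ = 6.1 − 3.7 = 2.4; midpoint Q̄ = (3.7 + 6.1)/2 = 4.9.
ΔI = 5500 − 4500 = 1000; midpoint Ī = (4500 + 5500)/2 = 5000.
η = (ΔQ/Q̄) ÷ (ΔI/Ī) = (2.4/4.9) ÷ (1000/5000) = 2.45.
η > 1 ⇒ luxury.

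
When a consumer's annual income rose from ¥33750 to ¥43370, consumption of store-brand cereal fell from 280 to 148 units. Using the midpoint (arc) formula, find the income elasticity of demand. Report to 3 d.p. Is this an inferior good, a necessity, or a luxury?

-2.472 (inferior good)

ΔQ = 148 − 280 = -132; midpoint Q̄ = (280 + 148)/2 = 214.
ΔI = 43370 − 33750 = 9620; midpoint Ī = (33750 + 43370)/2 = 38560.
η = (ΔQ/Q̄) ÷ (ΔI/Ī) = (-132/214) ÷ (9620/38560) = -2.472.
η < 0 ⇒ inferior good.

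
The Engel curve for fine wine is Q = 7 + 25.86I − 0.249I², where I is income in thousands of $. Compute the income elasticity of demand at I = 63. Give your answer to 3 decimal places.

At I = 63: Q = 647.8990.
dQ/dI = 25.86 − 0.498I = -5.51400.
η = (dQ/dI)·(I/Q) = -5.51400 × (63/647.8990) = -0.536.

-0.536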